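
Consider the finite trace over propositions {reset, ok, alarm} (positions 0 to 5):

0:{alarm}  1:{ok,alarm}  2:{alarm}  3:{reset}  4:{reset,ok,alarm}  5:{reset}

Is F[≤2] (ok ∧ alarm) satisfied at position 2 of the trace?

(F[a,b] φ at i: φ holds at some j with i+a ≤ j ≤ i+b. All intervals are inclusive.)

Holds

Check (ok ∧ alarm) at each j in [2,4]:
  j=2: false
  j=3: false
  j=4: true
Found at j=4 → formula holds.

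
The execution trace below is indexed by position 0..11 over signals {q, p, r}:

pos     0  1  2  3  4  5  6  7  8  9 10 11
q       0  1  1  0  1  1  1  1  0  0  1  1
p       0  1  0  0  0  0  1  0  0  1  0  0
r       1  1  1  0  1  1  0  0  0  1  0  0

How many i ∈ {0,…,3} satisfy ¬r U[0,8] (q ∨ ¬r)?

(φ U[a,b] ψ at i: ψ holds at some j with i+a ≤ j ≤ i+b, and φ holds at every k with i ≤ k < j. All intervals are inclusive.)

3

Evaluate at each i in [0,3]:
  i=0: ✗ (lhs fails at k=0 before rhs at j=1)
  i=1: ✓ (rhs at j=1)
  i=2: ✓ (rhs at j=2)
  i=3: ✓ (rhs at j=3)
Positions where it holds: {1, 2, 3} → 3.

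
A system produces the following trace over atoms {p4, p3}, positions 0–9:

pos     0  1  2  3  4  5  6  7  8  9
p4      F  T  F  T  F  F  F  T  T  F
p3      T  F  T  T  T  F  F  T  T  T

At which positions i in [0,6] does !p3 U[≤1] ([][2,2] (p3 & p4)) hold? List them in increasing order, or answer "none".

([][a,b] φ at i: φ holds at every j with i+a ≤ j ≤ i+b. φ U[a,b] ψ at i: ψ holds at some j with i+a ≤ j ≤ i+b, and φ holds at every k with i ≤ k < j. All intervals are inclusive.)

1, 5, 6

Evaluate at each i in [0,6]:
  i=0: ✗ (lhs fails at k=0 before rhs at j=1)
  i=1: ✓ (rhs at j=1)
  i=2: ✗ (no rhs in [2,3])
  i=3: ✗ (no rhs in [3,4])
  i=4: ✗ (lhs fails at k=4 before rhs at j=5)
  i=5: ✓ (rhs at j=5)
  i=6: ✓ (rhs at j=6)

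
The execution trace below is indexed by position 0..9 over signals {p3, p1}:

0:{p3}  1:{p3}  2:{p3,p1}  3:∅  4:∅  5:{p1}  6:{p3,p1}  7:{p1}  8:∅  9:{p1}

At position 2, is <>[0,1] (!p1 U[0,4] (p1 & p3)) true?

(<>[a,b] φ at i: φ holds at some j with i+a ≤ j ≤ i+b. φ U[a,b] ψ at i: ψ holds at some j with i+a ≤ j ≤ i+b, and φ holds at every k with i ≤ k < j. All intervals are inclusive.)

Check (!p1 U[0,4] (p1 & p3)) at each j in [2,3]:
  j=2: holds
  j=3: fails
Found at j=2 → formula holds.

Yes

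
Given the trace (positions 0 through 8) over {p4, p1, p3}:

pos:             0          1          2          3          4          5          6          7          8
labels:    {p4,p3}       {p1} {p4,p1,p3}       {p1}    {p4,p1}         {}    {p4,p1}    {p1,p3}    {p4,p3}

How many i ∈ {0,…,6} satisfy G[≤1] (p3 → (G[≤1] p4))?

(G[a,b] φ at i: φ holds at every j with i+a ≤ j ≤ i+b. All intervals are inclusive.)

Evaluate at each i in [0,6]:
  i=0: ✗ (fails at j=0)
  i=1: ✗ (fails at j=2)
  i=2: ✗ (fails at j=2)
  i=3: ✓ (all of [3,4])
  i=4: ✓ (all of [4,5])
  i=5: ✓ (all of [5,6])
  i=6: ✗ (fails at j=7)
Positions where it holds: {3, 4, 5} → 3.

3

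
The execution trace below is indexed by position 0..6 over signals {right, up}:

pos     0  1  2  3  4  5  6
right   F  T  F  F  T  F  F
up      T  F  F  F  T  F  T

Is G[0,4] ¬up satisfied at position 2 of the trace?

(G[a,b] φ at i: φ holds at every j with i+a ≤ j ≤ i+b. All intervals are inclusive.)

Check ¬up at every j in [2,6]:
  j=2: true
  j=3: true
  j=4: false
  j=5: true
  j=6: false
Fails at j=4 → formula fails.

No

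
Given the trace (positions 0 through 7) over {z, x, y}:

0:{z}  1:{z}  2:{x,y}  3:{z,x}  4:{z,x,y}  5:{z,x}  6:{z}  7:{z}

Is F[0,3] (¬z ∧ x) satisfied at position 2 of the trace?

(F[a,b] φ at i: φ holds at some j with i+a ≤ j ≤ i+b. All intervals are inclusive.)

True

Check (¬z ∧ x) at each j in [2,5]:
  j=2: true
  j=3: false
  j=4: false
  j=5: false
Found at j=2 → formula holds.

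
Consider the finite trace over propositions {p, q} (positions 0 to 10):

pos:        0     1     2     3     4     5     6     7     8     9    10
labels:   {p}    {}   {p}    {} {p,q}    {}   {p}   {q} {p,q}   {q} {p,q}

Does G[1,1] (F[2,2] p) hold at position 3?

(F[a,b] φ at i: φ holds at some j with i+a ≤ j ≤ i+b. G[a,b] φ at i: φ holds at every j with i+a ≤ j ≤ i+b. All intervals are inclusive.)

True

Check F[2,2] p at every j in [4,4]:
  j=4: holds (witness at 6)
All positions satisfy it → formula holds.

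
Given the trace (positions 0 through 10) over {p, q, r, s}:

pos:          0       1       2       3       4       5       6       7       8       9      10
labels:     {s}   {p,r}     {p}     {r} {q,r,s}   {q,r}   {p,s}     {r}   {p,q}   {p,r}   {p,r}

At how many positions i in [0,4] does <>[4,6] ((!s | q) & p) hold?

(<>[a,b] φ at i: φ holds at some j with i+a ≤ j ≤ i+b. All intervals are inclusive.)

Evaluate at each i in [0,4]:
  i=0: ✗ (none in [4,6])
  i=1: ✗ (none in [5,7])
  i=2: ✓ (witness j=8)
  i=3: ✓ (witness j=8)
  i=4: ✓ (witness j=8)
Positions where it holds: {2, 3, 4} → 3.

3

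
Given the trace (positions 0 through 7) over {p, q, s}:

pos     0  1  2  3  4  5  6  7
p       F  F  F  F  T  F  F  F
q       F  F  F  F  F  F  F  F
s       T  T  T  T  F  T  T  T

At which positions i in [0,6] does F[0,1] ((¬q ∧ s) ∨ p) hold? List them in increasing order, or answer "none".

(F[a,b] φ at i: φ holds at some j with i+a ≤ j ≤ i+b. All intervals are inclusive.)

0, 1, 2, 3, 4, 5, 6

Evaluate at each i in [0,6]:
  i=0: ✓ (witness j=0)
  i=1: ✓ (witness j=1)
  i=2: ✓ (witness j=2)
  i=3: ✓ (witness j=3)
  i=4: ✓ (witness j=4)
  i=5: ✓ (witness j=5)
  i=6: ✓ (witness j=6)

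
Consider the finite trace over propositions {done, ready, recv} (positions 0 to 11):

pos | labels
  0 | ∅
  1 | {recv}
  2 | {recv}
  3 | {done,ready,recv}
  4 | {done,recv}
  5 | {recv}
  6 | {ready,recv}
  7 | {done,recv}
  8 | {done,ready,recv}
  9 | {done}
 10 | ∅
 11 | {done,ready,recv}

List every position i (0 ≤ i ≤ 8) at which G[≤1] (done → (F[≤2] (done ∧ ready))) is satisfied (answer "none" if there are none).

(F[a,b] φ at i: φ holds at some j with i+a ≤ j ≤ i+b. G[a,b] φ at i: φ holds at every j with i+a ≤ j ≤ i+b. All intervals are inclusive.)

0, 1, 2, 5, 6, 7, 8

Evaluate at each i in [0,8]:
  i=0: ✓ (all of [0,1])
  i=1: ✓ (all of [1,2])
  i=2: ✓ (all of [2,3])
  i=3: ✗ (fails at j=4)
  i=4: ✗ (fails at j=4)
  i=5: ✓ (all of [5,6])
  i=6: ✓ (all of [6,7])
  i=7: ✓ (all of [7,8])
  i=8: ✓ (all of [8,9])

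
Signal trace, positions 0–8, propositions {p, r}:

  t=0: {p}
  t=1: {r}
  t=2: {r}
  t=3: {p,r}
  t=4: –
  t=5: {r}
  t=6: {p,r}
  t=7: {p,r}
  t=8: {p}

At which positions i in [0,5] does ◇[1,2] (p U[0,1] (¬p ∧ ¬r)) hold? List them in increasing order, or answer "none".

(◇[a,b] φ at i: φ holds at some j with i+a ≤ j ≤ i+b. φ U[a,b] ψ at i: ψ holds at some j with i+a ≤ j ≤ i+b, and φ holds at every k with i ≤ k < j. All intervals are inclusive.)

1, 2, 3

Evaluate at each i in [0,5]:
  i=0: ✗ (none in [1,2])
  i=1: ✓ (witness j=3)
  i=2: ✓ (witness j=3)
  i=3: ✓ (witness j=4)
  i=4: ✗ (none in [5,6])
  i=5: ✗ (none in [6,7])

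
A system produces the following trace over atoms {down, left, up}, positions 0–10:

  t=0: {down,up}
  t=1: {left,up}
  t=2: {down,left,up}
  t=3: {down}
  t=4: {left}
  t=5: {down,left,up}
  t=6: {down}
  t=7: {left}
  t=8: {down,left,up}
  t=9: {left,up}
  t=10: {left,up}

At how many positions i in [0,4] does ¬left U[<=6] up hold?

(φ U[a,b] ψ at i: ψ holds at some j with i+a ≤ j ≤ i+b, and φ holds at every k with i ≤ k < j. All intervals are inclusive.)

Evaluate at each i in [0,4]:
  i=0: ✓ (rhs at j=0)
  i=1: ✓ (rhs at j=1)
  i=2: ✓ (rhs at j=2)
  i=3: ✗ (lhs fails at k=4 before rhs at j=5)
  i=4: ✗ (lhs fails at k=4 before rhs at j=5)
Positions where it holds: {0, 1, 2} → 3.

3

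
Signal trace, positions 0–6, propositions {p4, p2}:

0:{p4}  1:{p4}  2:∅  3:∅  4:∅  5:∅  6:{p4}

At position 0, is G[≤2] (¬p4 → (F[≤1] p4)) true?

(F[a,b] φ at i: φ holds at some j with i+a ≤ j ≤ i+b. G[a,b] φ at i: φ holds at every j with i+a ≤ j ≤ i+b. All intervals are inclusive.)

Check (¬p4 → (F[≤1] p4)) at every j in [0,2]:
  j=0: antecedent false → ✓
  j=1: antecedent false → ✓
  j=2: antecedent true; consequent fails (none in [2,3]) → ✗
Fails at j=2 → formula fails.

No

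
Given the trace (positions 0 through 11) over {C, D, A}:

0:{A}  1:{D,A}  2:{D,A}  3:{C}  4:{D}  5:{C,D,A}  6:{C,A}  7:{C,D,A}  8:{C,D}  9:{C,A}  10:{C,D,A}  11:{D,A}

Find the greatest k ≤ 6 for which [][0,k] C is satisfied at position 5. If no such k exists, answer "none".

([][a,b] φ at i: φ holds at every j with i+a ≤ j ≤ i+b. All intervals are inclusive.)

5

C must hold from j=5 onward; find where it first fails.
  j=5: holds
  j=6: holds
  j=7: holds
  j=8: holds
  j=9: holds
  j=10: holds
  j=11: fails
Holds on [5,10], so largest k = 5.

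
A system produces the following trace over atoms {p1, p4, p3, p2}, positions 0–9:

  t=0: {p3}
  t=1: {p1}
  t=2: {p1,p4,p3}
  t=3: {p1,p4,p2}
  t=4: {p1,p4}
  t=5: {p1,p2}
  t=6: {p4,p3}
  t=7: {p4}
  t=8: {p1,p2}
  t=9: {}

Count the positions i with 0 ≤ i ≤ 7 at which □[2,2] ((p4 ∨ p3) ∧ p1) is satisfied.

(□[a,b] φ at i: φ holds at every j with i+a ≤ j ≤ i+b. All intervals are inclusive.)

3

Evaluate at each i in [0,7]:
  i=0: ✓ (all of [2,2])
  i=1: ✓ (all of [3,3])
  i=2: ✓ (all of [4,4])
  i=3: ✗ (fails at j=5)
  i=4: ✗ (fails at j=6)
  i=5: ✗ (fails at j=7)
  i=6: ✗ (fails at j=8)
  i=7: ✗ (fails at j=9)
Positions where it holds: {0, 1, 2} → 3.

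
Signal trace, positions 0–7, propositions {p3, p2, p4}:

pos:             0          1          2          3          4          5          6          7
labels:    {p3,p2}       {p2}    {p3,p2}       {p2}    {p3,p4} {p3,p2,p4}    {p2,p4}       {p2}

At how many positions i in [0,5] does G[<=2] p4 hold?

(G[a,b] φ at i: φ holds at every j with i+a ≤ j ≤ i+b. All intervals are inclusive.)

Evaluate at each i in [0,5]:
  i=0: ✗ (fails at j=0)
  i=1: ✗ (fails at j=1)
  i=2: ✗ (fails at j=2)
  i=3: ✗ (fails at j=3)
  i=4: ✓ (all of [4,6])
  i=5: ✗ (fails at j=7)
Positions where it holds: {4} → 1.

1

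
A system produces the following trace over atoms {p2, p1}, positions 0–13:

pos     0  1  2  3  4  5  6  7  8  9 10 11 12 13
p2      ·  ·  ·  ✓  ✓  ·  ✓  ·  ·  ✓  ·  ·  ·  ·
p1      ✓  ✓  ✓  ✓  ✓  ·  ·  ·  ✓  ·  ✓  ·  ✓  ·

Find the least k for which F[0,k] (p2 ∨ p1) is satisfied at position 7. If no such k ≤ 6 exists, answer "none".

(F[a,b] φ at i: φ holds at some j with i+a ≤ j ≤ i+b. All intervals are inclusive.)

1

Scan j = 7,8,… for (p2 ∨ p1):
  j=7: fails
  j=8: holds
First hit at j=8, so smallest k = 8-7 = 1.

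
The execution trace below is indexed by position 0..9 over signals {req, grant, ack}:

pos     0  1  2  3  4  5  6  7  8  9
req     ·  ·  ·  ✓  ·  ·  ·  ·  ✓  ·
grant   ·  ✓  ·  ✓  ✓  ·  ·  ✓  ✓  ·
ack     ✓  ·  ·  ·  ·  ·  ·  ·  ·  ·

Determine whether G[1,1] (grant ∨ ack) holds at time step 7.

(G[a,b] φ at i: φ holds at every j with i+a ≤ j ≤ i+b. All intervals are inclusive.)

Check (grant ∨ ack) at every j in [8,8]:
  j=8: true
All positions satisfy it → formula holds.

Holds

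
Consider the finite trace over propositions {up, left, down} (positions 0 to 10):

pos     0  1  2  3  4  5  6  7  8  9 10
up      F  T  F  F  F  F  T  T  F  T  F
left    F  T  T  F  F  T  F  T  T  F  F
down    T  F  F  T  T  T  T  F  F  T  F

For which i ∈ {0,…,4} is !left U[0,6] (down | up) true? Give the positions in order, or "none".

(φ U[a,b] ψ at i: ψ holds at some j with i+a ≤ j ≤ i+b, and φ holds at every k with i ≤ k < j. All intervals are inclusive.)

Evaluate at each i in [0,4]:
  i=0: ✓ (rhs at j=0)
  i=1: ✓ (rhs at j=1)
  i=2: ✗ (lhs fails at k=2 before rhs at j=3)
  i=3: ✓ (rhs at j=3)
  i=4: ✓ (rhs at j=4)

0, 1, 3, 4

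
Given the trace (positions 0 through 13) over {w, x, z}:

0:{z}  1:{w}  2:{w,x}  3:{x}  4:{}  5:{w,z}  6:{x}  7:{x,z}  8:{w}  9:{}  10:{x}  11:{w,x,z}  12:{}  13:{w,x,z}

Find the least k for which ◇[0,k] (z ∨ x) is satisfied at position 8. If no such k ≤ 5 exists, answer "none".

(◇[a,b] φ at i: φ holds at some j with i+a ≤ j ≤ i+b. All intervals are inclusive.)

Scan j = 8,9,… for (z ∨ x):
  j=8: fails
  j=9: fails
  j=10: holds
First hit at j=10, so smallest k = 10-8 = 2.

2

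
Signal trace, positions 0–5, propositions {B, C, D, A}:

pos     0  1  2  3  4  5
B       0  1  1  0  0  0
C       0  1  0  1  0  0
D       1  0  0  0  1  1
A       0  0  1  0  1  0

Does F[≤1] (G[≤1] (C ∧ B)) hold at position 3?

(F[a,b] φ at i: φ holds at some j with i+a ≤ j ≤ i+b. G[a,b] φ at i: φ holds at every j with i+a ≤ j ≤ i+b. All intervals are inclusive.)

False

Check G[≤1] (C ∧ B) at each j in [3,4]:
  j=3: fails at 3
  j=4: fails at 4
No position in the window satisfies it → formula fails.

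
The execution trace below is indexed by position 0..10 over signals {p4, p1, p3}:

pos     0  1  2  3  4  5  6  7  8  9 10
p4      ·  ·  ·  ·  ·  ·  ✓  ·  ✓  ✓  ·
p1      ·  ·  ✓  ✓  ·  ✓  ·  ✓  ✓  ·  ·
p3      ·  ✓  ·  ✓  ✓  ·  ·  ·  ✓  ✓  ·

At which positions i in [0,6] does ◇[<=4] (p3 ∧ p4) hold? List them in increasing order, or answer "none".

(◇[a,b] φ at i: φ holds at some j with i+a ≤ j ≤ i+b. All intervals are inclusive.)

Evaluate at each i in [0,6]:
  i=0: ✗ (none in [0,4])
  i=1: ✗ (none in [1,5])
  i=2: ✗ (none in [2,6])
  i=3: ✗ (none in [3,7])
  i=4: ✓ (witness j=8)
  i=5: ✓ (witness j=8)
  i=6: ✓ (witness j=8)

4, 5, 6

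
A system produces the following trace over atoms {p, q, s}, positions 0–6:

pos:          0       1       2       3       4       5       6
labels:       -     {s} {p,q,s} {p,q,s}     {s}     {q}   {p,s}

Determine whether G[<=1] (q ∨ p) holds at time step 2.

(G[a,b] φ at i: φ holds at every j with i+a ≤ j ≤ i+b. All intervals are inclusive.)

True

Check (q ∨ p) at every j in [2,3]:
  j=2: true
  j=3: true
All positions satisfy it → formula holds.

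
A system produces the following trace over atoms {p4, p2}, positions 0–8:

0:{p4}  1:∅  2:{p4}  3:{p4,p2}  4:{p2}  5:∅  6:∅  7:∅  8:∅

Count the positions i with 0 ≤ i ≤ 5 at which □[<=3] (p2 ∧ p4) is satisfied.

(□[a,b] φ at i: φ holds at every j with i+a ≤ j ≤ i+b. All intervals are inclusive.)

Evaluate at each i in [0,5]:
  i=0: ✗ (fails at j=0)
  i=1: ✗ (fails at j=1)
  i=2: ✗ (fails at j=2)
  i=3: ✗ (fails at j=4)
  i=4: ✗ (fails at j=4)
  i=5: ✗ (fails at j=5)
Positions where it holds: {} → 0.

0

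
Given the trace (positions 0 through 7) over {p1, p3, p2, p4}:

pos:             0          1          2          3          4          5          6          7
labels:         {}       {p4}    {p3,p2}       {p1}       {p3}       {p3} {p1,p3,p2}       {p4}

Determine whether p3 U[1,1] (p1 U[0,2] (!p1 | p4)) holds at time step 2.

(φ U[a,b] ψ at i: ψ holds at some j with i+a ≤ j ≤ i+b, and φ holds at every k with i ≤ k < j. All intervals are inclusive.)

Yes

Need some j in [3,3] with (p1 U[0,2] (!p1 | p4)), and p3 at every k in [2,j-1].
  j=3: (p1 U[0,2] (!p1 | p4)) holds; p3 holds at every k in [2,2] → satisfied.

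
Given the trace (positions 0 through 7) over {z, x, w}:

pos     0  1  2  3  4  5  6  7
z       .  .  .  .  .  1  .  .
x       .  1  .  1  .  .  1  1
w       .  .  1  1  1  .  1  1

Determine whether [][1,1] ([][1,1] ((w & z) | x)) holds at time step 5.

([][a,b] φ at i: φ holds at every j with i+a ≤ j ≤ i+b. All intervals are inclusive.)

Check [][1,1] ((w & z) | x) at every j in [6,6]:
  j=6: holds on [7,7]
All positions satisfy it → formula holds.

Holds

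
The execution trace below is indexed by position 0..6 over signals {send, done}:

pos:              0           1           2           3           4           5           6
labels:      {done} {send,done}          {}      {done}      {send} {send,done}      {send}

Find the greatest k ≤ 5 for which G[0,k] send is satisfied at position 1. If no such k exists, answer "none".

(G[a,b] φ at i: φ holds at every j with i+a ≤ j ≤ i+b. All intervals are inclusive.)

send must hold from j=1 onward; find where it first fails.
  j=1: holds
  j=2: fails
Holds on [1,1], so largest k = 0.

0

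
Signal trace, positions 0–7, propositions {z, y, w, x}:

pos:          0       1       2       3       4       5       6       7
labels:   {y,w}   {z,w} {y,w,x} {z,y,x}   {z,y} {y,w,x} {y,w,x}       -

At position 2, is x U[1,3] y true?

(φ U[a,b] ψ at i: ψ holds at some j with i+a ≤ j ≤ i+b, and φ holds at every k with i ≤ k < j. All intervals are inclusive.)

True

Need some j in [3,5] with y, and x at every k in [2,j-1].
  j=3: y holds; x holds at every k in [2,2] → satisfied.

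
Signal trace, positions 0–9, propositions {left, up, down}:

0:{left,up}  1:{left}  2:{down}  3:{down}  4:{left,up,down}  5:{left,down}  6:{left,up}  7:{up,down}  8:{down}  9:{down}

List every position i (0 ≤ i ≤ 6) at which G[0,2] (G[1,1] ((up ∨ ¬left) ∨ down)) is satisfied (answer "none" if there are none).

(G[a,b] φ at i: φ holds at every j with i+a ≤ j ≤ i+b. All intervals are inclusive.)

1, 2, 3, 4, 5, 6

Evaluate at each i in [0,6]:
  i=0: ✗ (fails at j=0)
  i=1: ✓ (all of [1,3])
  i=2: ✓ (all of [2,4])
  i=3: ✓ (all of [3,5])
  i=4: ✓ (all of [4,6])
  i=5: ✓ (all of [5,7])
  i=6: ✓ (all of [6,8])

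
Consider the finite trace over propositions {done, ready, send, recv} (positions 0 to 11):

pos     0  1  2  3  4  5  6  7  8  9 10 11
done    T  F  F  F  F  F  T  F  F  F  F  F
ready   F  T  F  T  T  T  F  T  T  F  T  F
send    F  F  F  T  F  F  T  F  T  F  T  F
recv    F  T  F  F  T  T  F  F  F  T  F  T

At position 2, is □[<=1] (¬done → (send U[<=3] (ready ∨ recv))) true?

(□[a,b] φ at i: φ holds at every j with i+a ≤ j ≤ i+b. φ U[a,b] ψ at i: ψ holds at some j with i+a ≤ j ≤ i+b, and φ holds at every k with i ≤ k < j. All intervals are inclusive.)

Check (¬done → (send U[<=3] (ready ∨ recv))) at every j in [2,3]:
  j=2: antecedent true; consequent fails → ✗
  j=3: antecedent true; consequent holds → ✓
Fails at j=2 → formula fails.

False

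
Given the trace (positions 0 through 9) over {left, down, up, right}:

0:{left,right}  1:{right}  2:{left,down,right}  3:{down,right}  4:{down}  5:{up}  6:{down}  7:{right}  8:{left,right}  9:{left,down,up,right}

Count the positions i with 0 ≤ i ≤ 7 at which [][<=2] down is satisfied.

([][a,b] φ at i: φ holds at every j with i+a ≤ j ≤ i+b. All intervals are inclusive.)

Evaluate at each i in [0,7]:
  i=0: ✗ (fails at j=0)
  i=1: ✗ (fails at j=1)
  i=2: ✓ (all of [2,4])
  i=3: ✗ (fails at j=5)
  i=4: ✗ (fails at j=5)
  i=5: ✗ (fails at j=5)
  i=6: ✗ (fails at j=7)
  i=7: ✗ (fails at j=7)
Positions where it holds: {2} → 1.

1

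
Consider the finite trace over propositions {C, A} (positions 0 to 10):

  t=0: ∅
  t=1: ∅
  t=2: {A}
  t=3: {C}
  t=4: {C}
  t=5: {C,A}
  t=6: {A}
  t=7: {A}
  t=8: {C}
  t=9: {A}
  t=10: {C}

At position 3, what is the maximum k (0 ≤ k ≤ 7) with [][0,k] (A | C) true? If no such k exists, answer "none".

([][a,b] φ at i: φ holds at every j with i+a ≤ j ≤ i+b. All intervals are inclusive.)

7

(A | C) must hold from j=3 onward; find where it first fails.
  j=3: holds
  j=4: holds
  j=5: holds
  j=6: holds
  j=7: holds
  j=8: holds
  j=9: holds
  j=10: holds
Holds through j=10; largest k = 7.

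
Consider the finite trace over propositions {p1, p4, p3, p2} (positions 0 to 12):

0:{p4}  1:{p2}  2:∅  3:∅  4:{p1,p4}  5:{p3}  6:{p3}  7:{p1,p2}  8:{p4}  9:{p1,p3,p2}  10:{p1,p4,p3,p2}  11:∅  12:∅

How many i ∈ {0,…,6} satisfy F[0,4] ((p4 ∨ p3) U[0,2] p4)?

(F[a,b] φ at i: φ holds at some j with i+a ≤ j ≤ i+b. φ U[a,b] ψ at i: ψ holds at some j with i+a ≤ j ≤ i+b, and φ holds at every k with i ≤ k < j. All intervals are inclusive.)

7

Evaluate at each i in [0,6]:
  i=0: ✓ (witness j=0)
  i=1: ✓ (witness j=4)
  i=2: ✓ (witness j=4)
  i=3: ✓ (witness j=4)
  i=4: ✓ (witness j=4)
  i=5: ✓ (witness j=8)
  i=6: ✓ (witness j=8)
Positions where it holds: {0, 1, 2, 3, 4, 5, 6} → 7.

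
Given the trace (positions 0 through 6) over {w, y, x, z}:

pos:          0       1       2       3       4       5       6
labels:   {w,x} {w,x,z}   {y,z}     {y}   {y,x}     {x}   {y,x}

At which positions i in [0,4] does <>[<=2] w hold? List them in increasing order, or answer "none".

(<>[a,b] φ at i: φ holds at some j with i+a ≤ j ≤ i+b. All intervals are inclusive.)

Evaluate at each i in [0,4]:
  i=0: ✓ (witness j=0)
  i=1: ✓ (witness j=1)
  i=2: ✗ (none in [2,4])
  i=3: ✗ (none in [3,5])
  i=4: ✗ (none in [4,6])

0, 1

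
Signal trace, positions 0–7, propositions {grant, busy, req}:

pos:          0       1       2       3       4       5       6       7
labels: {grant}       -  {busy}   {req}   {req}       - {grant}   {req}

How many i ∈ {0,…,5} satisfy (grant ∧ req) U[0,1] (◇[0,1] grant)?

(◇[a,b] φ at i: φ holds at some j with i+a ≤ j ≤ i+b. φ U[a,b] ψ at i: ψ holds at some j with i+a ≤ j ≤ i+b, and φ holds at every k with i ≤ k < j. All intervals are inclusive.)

Evaluate at each i in [0,5]:
  i=0: ✓ (rhs at j=0)
  i=1: ✗ (no rhs in [1,2])
  i=2: ✗ (no rhs in [2,3])
  i=3: ✗ (no rhs in [3,4])
  i=4: ✗ (lhs fails at k=4 before rhs at j=5)
  i=5: ✓ (rhs at j=5)
Positions where it holds: {0, 5} → 2.

2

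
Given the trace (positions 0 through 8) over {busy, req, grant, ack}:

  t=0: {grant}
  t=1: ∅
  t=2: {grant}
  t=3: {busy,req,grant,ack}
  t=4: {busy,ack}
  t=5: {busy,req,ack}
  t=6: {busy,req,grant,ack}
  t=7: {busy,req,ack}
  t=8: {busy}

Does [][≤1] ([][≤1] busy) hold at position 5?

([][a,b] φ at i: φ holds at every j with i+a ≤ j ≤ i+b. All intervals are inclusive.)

Holds

Check [][≤1] busy at every j in [5,6]:
  j=5: holds on [5,6]
  j=6: holds on [6,7]
All positions satisfy it → formula holds.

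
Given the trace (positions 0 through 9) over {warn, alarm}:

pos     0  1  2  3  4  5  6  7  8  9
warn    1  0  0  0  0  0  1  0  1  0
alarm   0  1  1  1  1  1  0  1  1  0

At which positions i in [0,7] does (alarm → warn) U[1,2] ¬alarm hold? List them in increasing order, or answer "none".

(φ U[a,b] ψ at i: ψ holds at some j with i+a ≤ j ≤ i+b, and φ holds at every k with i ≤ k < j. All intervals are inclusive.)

none

Evaluate at each i in [0,7]:
  i=0: ✗ (no rhs in [1,2])
  i=1: ✗ (no rhs in [2,3])
  i=2: ✗ (no rhs in [3,4])
  i=3: ✗ (no rhs in [4,5])
  i=4: ✗ (lhs fails at k=4 before rhs at j=6)
  i=5: ✗ (lhs fails at k=5 before rhs at j=6)
  i=6: ✗ (no rhs in [7,8])
  i=7: ✗ (lhs fails at k=7 before rhs at j=9)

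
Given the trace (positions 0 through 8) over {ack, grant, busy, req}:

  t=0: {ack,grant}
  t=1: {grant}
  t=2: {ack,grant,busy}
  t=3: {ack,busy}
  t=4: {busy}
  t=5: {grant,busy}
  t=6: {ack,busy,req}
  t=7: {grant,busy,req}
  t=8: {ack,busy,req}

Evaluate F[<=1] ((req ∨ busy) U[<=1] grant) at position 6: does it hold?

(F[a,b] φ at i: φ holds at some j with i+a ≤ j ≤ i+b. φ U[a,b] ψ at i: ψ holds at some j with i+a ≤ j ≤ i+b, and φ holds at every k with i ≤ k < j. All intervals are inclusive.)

Holds

Check ((req ∨ busy) U[<=1] grant) at each j in [6,7]:
  j=6: holds
  j=7: holds
Found at j=6 → formula holds.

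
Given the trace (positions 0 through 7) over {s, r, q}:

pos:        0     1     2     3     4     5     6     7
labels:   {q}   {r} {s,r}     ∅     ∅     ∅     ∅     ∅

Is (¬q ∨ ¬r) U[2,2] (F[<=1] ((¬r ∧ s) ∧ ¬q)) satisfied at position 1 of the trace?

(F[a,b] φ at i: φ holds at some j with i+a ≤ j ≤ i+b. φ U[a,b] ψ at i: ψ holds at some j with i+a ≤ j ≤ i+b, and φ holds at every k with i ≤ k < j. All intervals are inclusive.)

Need some j in [3,3] with F[<=1] ((¬r ∧ s) ∧ ¬q), and (¬q ∨ ¬r) at every k in [1,j-1].
  j=3: F[<=1] ((¬r ∧ s) ∧ ¬q) — fails (none in [3,4]).
No j in the window works → until fails.

No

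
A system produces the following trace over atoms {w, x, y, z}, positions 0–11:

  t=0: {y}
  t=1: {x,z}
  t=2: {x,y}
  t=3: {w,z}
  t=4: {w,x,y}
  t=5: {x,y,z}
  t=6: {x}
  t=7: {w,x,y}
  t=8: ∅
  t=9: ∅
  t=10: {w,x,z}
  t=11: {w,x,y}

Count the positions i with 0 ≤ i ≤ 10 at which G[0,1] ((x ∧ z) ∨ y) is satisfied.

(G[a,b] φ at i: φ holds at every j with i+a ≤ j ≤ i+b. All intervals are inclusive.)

Evaluate at each i in [0,10]:
  i=0: ✓ (all of [0,1])
  i=1: ✓ (all of [1,2])
  i=2: ✗ (fails at j=3)
  i=3: ✗ (fails at j=3)
  i=4: ✓ (all of [4,5])
  i=5: ✗ (fails at j=6)
  i=6: ✗ (fails at j=6)
  i=7: ✗ (fails at j=8)
  i=8: ✗ (fails at j=8)
  i=9: ✗ (fails at j=9)
  i=10: ✓ (all of [10,11])
Positions where it holds: {0, 1, 4, 10} → 4.

4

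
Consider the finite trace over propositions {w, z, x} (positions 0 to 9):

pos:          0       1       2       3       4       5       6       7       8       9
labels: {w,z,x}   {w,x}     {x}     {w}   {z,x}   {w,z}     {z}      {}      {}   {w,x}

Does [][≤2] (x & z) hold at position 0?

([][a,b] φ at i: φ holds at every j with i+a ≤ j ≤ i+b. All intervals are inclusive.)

False

Check (x & z) at every j in [0,2]:
  j=0: true
  j=1: false
  j=2: false
Fails at j=1 → formula fails.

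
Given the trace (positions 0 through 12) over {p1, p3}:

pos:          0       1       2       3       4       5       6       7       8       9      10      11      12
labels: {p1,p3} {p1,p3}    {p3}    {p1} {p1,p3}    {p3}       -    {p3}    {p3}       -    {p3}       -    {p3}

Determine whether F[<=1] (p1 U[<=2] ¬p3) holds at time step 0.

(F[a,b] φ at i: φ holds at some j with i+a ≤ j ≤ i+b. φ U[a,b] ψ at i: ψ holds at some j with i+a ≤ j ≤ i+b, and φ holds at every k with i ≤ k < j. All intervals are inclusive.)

No

Check (p1 U[<=2] ¬p3) at each j in [0,1]:
  j=0: fails
  j=1: fails
No position in the window satisfies it → formula fails.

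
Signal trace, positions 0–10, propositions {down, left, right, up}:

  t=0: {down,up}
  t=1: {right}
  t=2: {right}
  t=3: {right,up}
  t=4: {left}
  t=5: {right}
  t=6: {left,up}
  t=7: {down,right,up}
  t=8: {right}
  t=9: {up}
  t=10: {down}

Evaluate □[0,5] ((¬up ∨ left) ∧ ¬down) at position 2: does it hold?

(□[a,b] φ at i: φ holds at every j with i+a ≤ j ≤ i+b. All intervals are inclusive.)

No

Check ((¬up ∨ left) ∧ ¬down) at every j in [2,7]:
  j=2: true
  j=3: false
  j=4: true
  j=5: true
  j=6: true
  j=7: false
Fails at j=3 → formula fails.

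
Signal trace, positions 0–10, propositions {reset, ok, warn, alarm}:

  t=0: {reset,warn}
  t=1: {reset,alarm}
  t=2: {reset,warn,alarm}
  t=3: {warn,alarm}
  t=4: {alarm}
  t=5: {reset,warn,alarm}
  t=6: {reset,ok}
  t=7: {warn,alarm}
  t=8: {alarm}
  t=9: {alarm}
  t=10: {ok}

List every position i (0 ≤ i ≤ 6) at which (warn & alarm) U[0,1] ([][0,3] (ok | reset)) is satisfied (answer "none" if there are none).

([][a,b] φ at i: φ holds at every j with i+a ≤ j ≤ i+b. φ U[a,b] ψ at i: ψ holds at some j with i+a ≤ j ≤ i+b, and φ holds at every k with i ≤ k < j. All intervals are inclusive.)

Evaluate at each i in [0,6]:
  i=0: ✗ (no rhs in [0,1])
  i=1: ✗ (no rhs in [1,2])
  i=2: ✗ (no rhs in [2,3])
  i=3: ✗ (no rhs in [3,4])
  i=4: ✗ (no rhs in [4,5])
  i=5: ✗ (no rhs in [5,6])
  i=6: ✗ (no rhs in [6,7])

none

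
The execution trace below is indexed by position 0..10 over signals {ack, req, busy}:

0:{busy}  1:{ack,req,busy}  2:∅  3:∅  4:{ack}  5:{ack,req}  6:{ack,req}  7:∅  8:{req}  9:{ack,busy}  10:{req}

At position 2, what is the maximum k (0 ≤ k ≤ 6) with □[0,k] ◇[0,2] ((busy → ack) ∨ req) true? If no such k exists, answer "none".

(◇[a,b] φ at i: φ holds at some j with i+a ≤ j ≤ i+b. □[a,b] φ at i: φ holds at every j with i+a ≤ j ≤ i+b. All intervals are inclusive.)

◇[0,2] ((busy → ack) ∨ req) must hold from j=2 onward; find where it first fails.
  j=2: holds
  j=3: holds
  j=4: holds
  j=5: holds
  j=6: holds
  j=7: holds
  j=8: holds
Holds through j=8; largest k = 6.

6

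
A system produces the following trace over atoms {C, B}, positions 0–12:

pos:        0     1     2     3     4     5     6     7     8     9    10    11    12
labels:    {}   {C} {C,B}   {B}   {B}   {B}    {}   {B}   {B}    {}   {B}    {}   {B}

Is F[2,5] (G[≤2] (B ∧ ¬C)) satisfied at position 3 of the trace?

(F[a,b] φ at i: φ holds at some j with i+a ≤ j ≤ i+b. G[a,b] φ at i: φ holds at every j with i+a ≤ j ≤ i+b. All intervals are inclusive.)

Does not hold

Check G[≤2] (B ∧ ¬C) at each j in [5,8]:
  j=5: fails at 6
  j=6: fails at 6
  j=7: fails at 9
  j=8: fails at 9
No position in the window satisfies it → formula fails.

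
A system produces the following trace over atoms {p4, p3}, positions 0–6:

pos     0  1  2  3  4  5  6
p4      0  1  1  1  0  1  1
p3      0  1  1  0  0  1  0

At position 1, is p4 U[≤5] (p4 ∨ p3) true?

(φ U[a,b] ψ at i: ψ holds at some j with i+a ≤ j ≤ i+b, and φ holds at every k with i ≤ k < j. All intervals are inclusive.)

Holds

Need some j in [1,6] with (p4 ∨ p3), and p4 at every k in [1,j-1].
  j=1: (p4 ∨ p3) holds; no prefix to check → satisfied.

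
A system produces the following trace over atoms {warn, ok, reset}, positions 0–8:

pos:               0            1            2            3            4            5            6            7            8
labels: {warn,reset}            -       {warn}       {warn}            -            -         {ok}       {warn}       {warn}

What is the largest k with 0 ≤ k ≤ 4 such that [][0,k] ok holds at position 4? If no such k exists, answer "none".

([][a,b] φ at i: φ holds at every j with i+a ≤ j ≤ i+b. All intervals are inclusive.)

ok must hold from j=4 onward; find where it first fails.
  j=4: fails → no k works.

none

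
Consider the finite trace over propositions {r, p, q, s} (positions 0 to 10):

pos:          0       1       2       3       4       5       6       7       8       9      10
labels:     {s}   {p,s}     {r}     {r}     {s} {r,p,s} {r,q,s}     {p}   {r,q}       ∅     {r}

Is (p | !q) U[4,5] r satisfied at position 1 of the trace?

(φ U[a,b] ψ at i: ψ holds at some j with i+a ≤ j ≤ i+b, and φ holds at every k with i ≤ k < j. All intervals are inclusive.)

Need some j in [5,6] with r, and (p | !q) at every k in [1,j-1].
  j=5: r holds; (p | !q) holds at every k in [1,4] → satisfied.

Holds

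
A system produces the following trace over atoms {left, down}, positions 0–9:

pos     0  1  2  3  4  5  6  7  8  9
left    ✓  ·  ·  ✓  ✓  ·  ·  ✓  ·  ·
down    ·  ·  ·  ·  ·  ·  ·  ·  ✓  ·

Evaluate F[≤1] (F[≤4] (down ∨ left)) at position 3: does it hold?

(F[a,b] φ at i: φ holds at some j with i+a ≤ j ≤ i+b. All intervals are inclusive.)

Holds

Check F[≤4] (down ∨ left) at each j in [3,4]:
  j=3: holds (witness at 3)
  j=4: holds (witness at 4)
Found at j=3 → formula holds.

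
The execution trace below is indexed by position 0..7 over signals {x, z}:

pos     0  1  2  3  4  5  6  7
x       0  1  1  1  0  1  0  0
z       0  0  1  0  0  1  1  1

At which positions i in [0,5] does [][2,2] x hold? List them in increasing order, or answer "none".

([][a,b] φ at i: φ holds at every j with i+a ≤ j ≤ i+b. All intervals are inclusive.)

Evaluate at each i in [0,5]:
  i=0: ✓ (all of [2,2])
  i=1: ✓ (all of [3,3])
  i=2: ✗ (fails at j=4)
  i=3: ✓ (all of [5,5])
  i=4: ✗ (fails at j=6)
  i=5: ✗ (fails at j=7)

0, 1, 3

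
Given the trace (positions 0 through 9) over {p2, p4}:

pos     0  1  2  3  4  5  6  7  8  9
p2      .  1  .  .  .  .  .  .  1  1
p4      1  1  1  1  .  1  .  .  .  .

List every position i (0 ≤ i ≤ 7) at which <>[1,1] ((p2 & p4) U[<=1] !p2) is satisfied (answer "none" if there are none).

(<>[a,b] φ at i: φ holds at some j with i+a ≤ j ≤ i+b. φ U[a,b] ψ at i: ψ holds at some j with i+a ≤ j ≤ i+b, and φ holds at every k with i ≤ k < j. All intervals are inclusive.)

Evaluate at each i in [0,7]:
  i=0: ✓ (witness j=1)
  i=1: ✓ (witness j=2)
  i=2: ✓ (witness j=3)
  i=3: ✓ (witness j=4)
  i=4: ✓ (witness j=5)
  i=5: ✓ (witness j=6)
  i=6: ✓ (witness j=7)
  i=7: ✗ (none in [8,8])

0, 1, 2, 3, 4, 5, 6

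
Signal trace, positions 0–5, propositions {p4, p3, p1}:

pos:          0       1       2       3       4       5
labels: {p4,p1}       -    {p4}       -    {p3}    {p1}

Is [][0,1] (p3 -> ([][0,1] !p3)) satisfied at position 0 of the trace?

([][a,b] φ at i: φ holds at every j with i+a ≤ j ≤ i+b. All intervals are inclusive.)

Yes

Check (p3 -> ([][0,1] !p3)) at every j in [0,1]:
  j=0: antecedent false → ✓
  j=1: antecedent false → ✓
All positions satisfy it → formula holds.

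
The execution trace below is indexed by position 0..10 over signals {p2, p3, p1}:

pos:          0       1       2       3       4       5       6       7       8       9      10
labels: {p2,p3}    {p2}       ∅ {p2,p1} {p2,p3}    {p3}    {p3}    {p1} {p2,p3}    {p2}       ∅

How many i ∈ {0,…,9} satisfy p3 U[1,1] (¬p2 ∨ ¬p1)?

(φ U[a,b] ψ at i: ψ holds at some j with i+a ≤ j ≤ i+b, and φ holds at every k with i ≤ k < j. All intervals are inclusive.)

Evaluate at each i in [0,9]:
  i=0: ✓ (rhs at j=1; lhs holds on [0,0])
  i=1: ✗ (lhs fails at k=1 before rhs at j=2)
  i=2: ✗ (no rhs in [3,3])
  i=3: ✗ (lhs fails at k=3 before rhs at j=4)
  i=4: ✓ (rhs at j=5; lhs holds on [4,4])
  i=5: ✓ (rhs at j=6; lhs holds on [5,5])
  i=6: ✓ (rhs at j=7; lhs holds on [6,6])
  i=7: ✗ (lhs fails at k=7 before rhs at j=8)
  i=8: ✓ (rhs at j=9; lhs holds on [8,8])
  i=9: ✗ (lhs fails at k=9 before rhs at j=10)
Positions where it holds: {0, 4, 5, 6, 8} → 5.

5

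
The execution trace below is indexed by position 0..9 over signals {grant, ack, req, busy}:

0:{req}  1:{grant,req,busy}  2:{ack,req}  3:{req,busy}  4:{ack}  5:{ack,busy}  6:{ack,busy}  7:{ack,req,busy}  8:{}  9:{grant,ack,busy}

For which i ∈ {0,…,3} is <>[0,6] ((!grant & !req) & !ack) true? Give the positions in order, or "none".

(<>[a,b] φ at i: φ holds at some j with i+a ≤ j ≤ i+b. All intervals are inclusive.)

Evaluate at each i in [0,3]:
  i=0: ✗ (none in [0,6])
  i=1: ✗ (none in [1,7])
  i=2: ✓ (witness j=8)
  i=3: ✓ (witness j=8)

2, 3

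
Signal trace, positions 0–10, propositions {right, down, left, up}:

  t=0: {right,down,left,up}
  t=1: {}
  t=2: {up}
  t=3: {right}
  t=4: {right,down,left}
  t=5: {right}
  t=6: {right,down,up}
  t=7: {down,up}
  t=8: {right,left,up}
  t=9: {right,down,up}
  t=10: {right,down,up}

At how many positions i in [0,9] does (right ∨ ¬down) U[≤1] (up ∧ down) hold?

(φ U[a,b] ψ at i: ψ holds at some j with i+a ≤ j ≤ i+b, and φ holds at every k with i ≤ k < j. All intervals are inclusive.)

Evaluate at each i in [0,9]:
  i=0: ✓ (rhs at j=0)
  i=1: ✗ (no rhs in [1,2])
  i=2: ✗ (no rhs in [2,3])
  i=3: ✗ (no rhs in [3,4])
  i=4: ✗ (no rhs in [4,5])
  i=5: ✓ (rhs at j=6; lhs holds on [5,5])
  i=6: ✓ (rhs at j=6)
  i=7: ✓ (rhs at j=7)
  i=8: ✓ (rhs at j=9; lhs holds on [8,8])
  i=9: ✓ (rhs at j=9)
Positions where it holds: {0, 5, 6, 7, 8, 9} → 6.

6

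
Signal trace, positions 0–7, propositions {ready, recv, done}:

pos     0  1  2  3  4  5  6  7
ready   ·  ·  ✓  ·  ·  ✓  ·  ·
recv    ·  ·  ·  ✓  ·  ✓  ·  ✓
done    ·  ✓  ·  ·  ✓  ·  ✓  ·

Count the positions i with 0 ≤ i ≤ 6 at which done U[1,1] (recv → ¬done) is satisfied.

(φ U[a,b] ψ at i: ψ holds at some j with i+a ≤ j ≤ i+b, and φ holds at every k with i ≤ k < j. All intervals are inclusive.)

3

Evaluate at each i in [0,6]:
  i=0: ✗ (lhs fails at k=0 before rhs at j=1)
  i=1: ✓ (rhs at j=2; lhs holds on [1,1])
  i=2: ✗ (lhs fails at k=2 before rhs at j=3)
  i=3: ✗ (lhs fails at k=3 before rhs at j=4)
  i=4: ✓ (rhs at j=5; lhs holds on [4,4])
  i=5: ✗ (lhs fails at k=5 before rhs at j=6)
  i=6: ✓ (rhs at j=7; lhs holds on [6,6])
Positions where it holds: {1, 4, 6} → 3.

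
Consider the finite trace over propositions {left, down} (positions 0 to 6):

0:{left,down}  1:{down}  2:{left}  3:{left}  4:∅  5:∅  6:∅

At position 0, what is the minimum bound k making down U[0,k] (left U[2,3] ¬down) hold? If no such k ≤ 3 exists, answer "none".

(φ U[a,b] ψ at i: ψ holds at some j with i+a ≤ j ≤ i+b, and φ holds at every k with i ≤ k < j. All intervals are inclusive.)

2

Need earliest j ≥ 0 with (left U[2,3] ¬down), and down at every k in [0,j-1].
  j=0: rhs fails.
  j=1: rhs fails.
  j=2: rhs holds; lhs holds on [0,1]. k = 2.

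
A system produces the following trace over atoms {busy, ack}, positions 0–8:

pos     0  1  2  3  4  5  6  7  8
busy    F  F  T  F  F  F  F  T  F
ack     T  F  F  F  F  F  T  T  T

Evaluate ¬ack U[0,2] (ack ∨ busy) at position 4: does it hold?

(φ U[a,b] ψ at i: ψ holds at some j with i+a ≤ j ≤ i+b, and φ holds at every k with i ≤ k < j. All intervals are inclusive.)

Need some j in [4,6] with (ack ∨ busy), and ¬ack at every k in [4,j-1].
  j=4: (ack ∨ busy) false.
  j=5: (ack ∨ busy) false.
  j=6: (ack ∨ busy) holds; ¬ack holds at every k in [4,5] → satisfied.

True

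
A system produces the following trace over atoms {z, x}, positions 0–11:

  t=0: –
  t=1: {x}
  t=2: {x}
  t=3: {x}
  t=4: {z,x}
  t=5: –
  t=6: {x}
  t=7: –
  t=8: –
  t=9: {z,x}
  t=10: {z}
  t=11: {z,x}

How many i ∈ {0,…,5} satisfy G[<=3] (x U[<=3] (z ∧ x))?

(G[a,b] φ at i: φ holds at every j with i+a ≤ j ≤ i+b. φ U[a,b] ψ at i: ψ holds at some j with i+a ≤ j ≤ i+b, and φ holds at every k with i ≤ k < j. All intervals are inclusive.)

Evaluate at each i in [0,5]:
  i=0: ✗ (fails at j=0)
  i=1: ✓ (all of [1,4])
  i=2: ✗ (fails at j=5)
  i=3: ✗ (fails at j=5)
  i=4: ✗ (fails at j=5)
  i=5: ✗ (fails at j=5)
Positions where it holds: {1} → 1.

1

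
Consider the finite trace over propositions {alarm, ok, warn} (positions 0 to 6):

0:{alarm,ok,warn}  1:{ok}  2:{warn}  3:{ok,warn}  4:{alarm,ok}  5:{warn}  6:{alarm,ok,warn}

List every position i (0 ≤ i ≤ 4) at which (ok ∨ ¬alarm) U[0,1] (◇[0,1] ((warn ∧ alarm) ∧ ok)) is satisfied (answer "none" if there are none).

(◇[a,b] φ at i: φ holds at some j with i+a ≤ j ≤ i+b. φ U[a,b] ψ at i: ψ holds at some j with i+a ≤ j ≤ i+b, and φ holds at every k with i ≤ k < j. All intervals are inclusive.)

0, 4

Evaluate at each i in [0,4]:
  i=0: ✓ (rhs at j=0)
  i=1: ✗ (no rhs in [1,2])
  i=2: ✗ (no rhs in [2,3])
  i=3: ✗ (no rhs in [3,4])
  i=4: ✓ (rhs at j=5; lhs holds on [4,4])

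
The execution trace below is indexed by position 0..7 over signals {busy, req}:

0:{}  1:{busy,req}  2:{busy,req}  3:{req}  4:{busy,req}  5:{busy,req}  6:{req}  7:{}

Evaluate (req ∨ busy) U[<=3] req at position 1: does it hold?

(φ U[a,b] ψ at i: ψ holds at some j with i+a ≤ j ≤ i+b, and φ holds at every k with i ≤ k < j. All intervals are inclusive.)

Need some j in [1,4] with req, and (req ∨ busy) at every k in [1,j-1].
  j=1: req holds; no prefix to check → satisfied.

True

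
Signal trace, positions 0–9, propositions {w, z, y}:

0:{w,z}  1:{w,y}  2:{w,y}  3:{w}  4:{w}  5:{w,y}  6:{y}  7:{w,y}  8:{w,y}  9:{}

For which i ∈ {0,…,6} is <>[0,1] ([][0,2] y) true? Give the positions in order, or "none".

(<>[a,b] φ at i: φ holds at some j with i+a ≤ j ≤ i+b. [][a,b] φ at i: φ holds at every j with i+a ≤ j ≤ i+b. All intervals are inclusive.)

Evaluate at each i in [0,6]:
  i=0: ✗ (none in [0,1])
  i=1: ✗ (none in [1,2])
  i=2: ✗ (none in [2,3])
  i=3: ✗ (none in [3,4])
  i=4: ✓ (witness j=5)
  i=5: ✓ (witness j=5)
  i=6: ✓ (witness j=6)

4, 5, 6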